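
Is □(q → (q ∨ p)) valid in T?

Tableau for the negation ¬□(q → (q ∨ p)):
1. ¬□(q → (q ∨ p)), 0
2. ¬(q → (q ∨ p)), 1
3. q, 1
4. ¬(q ∨ p), 1
5. ¬q, 1
6. ¬p, 1
Accessibility: 0R0, 0R1, 1R1
Branch closes: q and ¬q both at 1.
Every branch of the negation's tableau closes; the branch above is one of them.

Yes, valid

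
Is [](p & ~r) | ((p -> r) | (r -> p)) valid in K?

Valid in K

Tableau for the negation ~([](p & ~r) | ((p -> r) | (r -> p))):
1. ~([](p & ~r) | ((p -> r) | (r -> p))), u
2. ~[](p & ~r), u
3. ~((p -> r) | (r -> p)), u
4. ~(p -> r), u
5. ~(r -> p), u
6. p, u
7. ~r, u
8. r, u
9. ~p, u
Branch closes: r and ~r both at u.
All branches of the negation close; one closing branch shown above.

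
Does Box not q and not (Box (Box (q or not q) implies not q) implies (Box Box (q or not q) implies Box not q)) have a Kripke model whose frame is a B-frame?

No, unsatisfiable

1. Box not q and not (Box (Box (q or not q) implies not q) implies (Box Box (q or not q) implies Box not q)), 0
2. Box not q, 0
3. not (Box (Box (q or not q) implies not q) implies (Box Box (q or not q) implies Box not q)), 0
4. Box (Box (q or not q) implies not q), 0
5. not (Box Box (q or not q) implies Box not q), 0
6. Box Box (q or not q), 0
7. not Box not q, 0
8. not q, 0
9. Box (q or not q) implies not q, 0
10. Box (q or not q), 0
11. q or not q, 0
12. q, 1
13. not q, 1
Accessibility: 0R0, 0R1, 1R0, 1R1
Branch closes: q and not q both at 1.
Every branch closes; the branch above is one of them.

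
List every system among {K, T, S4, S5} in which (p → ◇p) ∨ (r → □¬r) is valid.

T, S4, S5

T-tableau for the negation ¬((p → ◇p) ∨ (r → □¬r)):
1. ¬((p → ◇p) ∨ (r → □¬r)), u
2. ¬(p → ◇p), u
3. ¬(r → □¬r), u
4. p, u
5. ¬◇p, u
6. r, u
7. ¬□¬r, u
8. ¬p, u
Accessibility: uRu
Branch closes: p and ¬p both at u.
Every branch closes (one shown): valid in T, hence also in S4, S5 (every theorem of T is a theorem of S4 and S5).
K-tableau for the negation ¬((p → ◇p) ∨ (r → □¬r)):
1. ¬((p → ◇p) ∨ (r → □¬r)), u
2. ¬(p → ◇p), u
3. ¬(r → □¬r), u
4. p, u
5. ¬◇p, u
6. r, u
7. ¬□¬r, u
8. r, v
9. ¬p, v
Accessibility: uRv
Complete open branch: countermodel on a K-frame, so not valid in K.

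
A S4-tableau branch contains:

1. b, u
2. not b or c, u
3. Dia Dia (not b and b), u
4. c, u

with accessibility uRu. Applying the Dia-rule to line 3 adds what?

a fresh world v with uRv, and Dia (not b and b) at v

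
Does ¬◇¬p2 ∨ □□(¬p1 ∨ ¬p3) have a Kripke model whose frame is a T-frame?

1. ¬◇¬p2 ∨ □□(¬p1 ∨ ¬p3), 0
2. □□(¬p1 ∨ ¬p3), 0   [∨-rule on 1 (branches; this branch)]
3. □(¬p1 ∨ ¬p3), 0   [□-rule on 2 via 0R0]
4. ¬p1 ∨ ¬p3, 0   [□-rule on 3 via 0R0]
5. ¬p3, 0   [∨-rule on 4 (branches; this branch)]
Accessibility: 0R0

Satisfiable (open branch found)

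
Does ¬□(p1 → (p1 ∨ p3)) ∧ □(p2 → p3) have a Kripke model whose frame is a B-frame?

1. ¬□(p1 → (p1 ∨ p3)) ∧ □(p2 → p3), u
2. ¬□(p1 → (p1 ∨ p3)), u
3. □(p2 → p3), u
4. p2 → p3, u
5. p3, u
6. ¬(p1 → (p1 ∨ p3)), v
7. p1, v
8. ¬(p1 ∨ p3), v
9. ¬p1, v
10. ¬p3, v
Accessibility: uRu, uRv, vRu, vRv
Branch closes: p1 and ¬p1 both at v.
Every branch closes; the branch above is one of them.

No, unsatisfiable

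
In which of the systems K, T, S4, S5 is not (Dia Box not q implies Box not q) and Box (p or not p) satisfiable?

K, T, S4

S5-tableau for the formula:
1. not (Dia Box not q implies Box not q) and Box (p or not p), w0
2. not (Dia Box not q implies Box not q), w0
3. Box (p or not p), w0
4. Dia Box not q, w0
5. not Box not q, w0
6. p or not p, w0
7. not p, w0
8. Box not q, w1
9. p or not p, w1
10. not q, w0
11. not q, w1
12. not p, w1
13. q, w2
14. p or not p, w2
15. not q, w2
Accessibility: w0Rw0, w0Rw1, w0Rw2, w1Rw0, w1Rw1, w1Rw2, w2Rw0, w2Rw1, w2Rw2
Branch closes: q and not q both at w2.
Every branch closes (one shown): unsatisfiable in S5.
S4-tableau for the formula:
1. not (Dia Box not q implies Box not q) and Box (p or not p), w0
2. not (Dia Box not q implies Box not q), w0
3. Box (p or not p), w0
4. Dia Box not q, w0
5. not Box not q, w0
6. p or not p, w0
7. not p, w0
8. Box not q, w1
9. p or not p, w1
10. not q, w1
11. not p, w1
12. q, w2
13. p or not p, w2
14. not p, w2
Accessibility: w0Rw0, w0Rw1, w0Rw2, w1Rw1, w2Rw2
Complete open branch: satisfiable in S4, hence also in K, T (this S4-model is also a K-model and a T-model).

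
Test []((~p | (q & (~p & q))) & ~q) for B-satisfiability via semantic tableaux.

1. []((~p | (q & (~p & q))) & ~q), 0
2. (~p | (q & (~p & q))) & ~q, 0
3. ~p | (q & (~p & q)), 0
4. ~q, 0
5. ~p, 0
Accessibility: 0R0

Satisfiable (open branch found)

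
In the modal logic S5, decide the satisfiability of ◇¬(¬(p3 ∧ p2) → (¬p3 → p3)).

Satisfiable

1. ◇¬(¬(p3 ∧ p2) → (¬p3 → p3)), 0
2. ¬(¬(p3 ∧ p2) → (¬p3 → p3)), 1
3. ¬(p3 ∧ p2), 1
4. ¬(¬p3 → p3), 1
5. ¬p3, 1
6. ¬p2, 1
Accessibility: 0R0, 0R1, 1R0, 1R1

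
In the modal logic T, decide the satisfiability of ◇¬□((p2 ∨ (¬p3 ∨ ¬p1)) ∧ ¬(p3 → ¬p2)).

Yes, satisfiable

1. ◇¬□((p2 ∨ (¬p3 ∨ ¬p1)) ∧ ¬(p3 → ¬p2)), w0
2. ¬□((p2 ∨ (¬p3 ∨ ¬p1)) ∧ ¬(p3 → ¬p2)), w1   [◇-rule on 1: fresh world w1, w0Rw1]
3. ¬((p2 ∨ (¬p3 ∨ ¬p1)) ∧ ¬(p3 → ¬p2)), w2   [¬□-rule on 2: fresh world w2, w1Rw2]
4. p3 → ¬p2, w2   [¬∧-rule on 3 (branches; this branch)]
5. ¬p2, w2   [→-rule on 4 (branches; this branch)]
Accessibility: w0Rw0, w0Rw1, w1Rw1, w1Rw2, w2Rw2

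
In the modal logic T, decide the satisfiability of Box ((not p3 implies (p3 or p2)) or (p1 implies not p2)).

Yes, satisfiable

1. Box ((not p3 implies (p3 or p2)) or (p1 implies not p2)), 0
2. (not p3 implies (p3 or p2)) or (p1 implies not p2), 0   [Box-rule on 1 via 0R0]
3. p1 implies not p2, 0   [or-rule on 2 (branches; this branch)]
4. not p2, 0   [implies-rule on 3 (branches; this branch)]
Accessibility: 0R0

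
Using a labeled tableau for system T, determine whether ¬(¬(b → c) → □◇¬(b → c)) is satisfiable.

Yes, satisfiable

1. ¬(¬(b → c) → □◇¬(b → c)), w0
2. ¬(b → c), w0   [¬→-rule on 1]
3. ¬□◇¬(b → c), w0   [¬→-rule on 1]
4. b, w0   [¬→-rule on 2]
5. ¬c, w0   [¬→-rule on 2]
6. ¬◇¬(b → c), w1   [¬□-rule on 3: fresh world w1, w0Rw1]
7. b → c, w1   [¬◇-rule on 6 via w1Rw1]
8. c, w1   [→-rule on 7 (branches; this branch)]
Accessibility: w0Rw0, w0Rw1, w1Rw1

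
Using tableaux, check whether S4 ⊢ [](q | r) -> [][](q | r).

Tableau for the negation ~([](q | r) -> [][](q | r)):
1. ~([](q | r) -> [][](q | r)), u
2. [](q | r), u
3. ~[][](q | r), u
4. q | r, u
5. r, u
6. ~[](q | r), v
7. q | r, v
8. r, v
9. ~(q | r), w
10. ~q, w
11. ~r, w
12. q | r, w
13. r, w
Accessibility: uRu, uRv, uRw, vRv, vRw, wRw
Branch closes: r and ~r both at w.
All branches of the negation close; one closing branch shown above.

Yes, valid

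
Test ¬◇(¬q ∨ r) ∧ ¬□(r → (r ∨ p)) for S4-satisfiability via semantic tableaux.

Unsatisfiable

1. ¬◇(¬q ∨ r) ∧ ¬□(r → (r ∨ p)), w0
2. ¬◇(¬q ∨ r), w0
3. ¬□(r → (r ∨ p)), w0
4. ¬(¬q ∨ r), w0
5. q, w0
6. ¬r, w0
7. ¬(r → (r ∨ p)), w1
8. r, w1
9. ¬(r ∨ p), w1
10. ¬r, w1
11. ¬p, w1
Accessibility: w0Rw0, w0Rw1, w1Rw1
Branch closes: r and ¬r both at w1.
(One branch shown.) All branches close.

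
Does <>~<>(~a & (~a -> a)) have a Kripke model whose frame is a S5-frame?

1. <>~<>(~a & (~a -> a)), 0
2. ~<>(~a & (~a -> a)), 1
3. ~(~a & (~a -> a)), 0
4. ~(~a & (~a -> a)), 1
5. ~(~a -> a), 0
6. ~a, 0
7. ~(~a -> a), 1
8. ~a, 1
Accessibility: 0R0, 0R1, 1R0, 1R1

Satisfiable (open branch found)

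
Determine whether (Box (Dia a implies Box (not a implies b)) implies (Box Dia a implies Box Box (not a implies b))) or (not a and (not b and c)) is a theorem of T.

Tableau for the negation not ((Box (Dia a implies Box (not a implies b)) implies (Box Dia a implies Box Box (not a implies b))) or (not a and (not b and c))):
1. not ((Box (Dia a implies Box (not a implies b)) implies (Box Dia a implies Box Box (not a implies b))) or (not a and (not b and c))), u
2. not (Box (Dia a implies Box (not a implies b)) implies (Box Dia a implies Box Box (not a implies b))), u   [neg-or-rule on 1]
3. not (not a and (not b and c)), u   [neg-or-rule on 1]
4. Box (Dia a implies Box (not a implies b)), u   [neg-implies-rule on 2]
5. not (Box Dia a implies Box Box (not a implies b)), u   [neg-implies-rule on 2]
6. Box Dia a, u   [neg-implies-rule on 5]
7. not Box Box (not a implies b), u   [neg-implies-rule on 5]
8. Dia a implies Box (not a implies b), u   [Box-rule on 4 via uRu]
9. Dia a, u   [Box-rule on 6 via uRu]
10. not (not b and c), u   [neg-and-rule on 3 (branches; this branch)]
11. Box (not a implies b), u   [implies-rule on 8 (branches; this branch)]
12. not a implies b, u   [Box-rule on 11 via uRu]
13. not c, u   [neg-and-rule on 10 (branches; this branch)]
14. b, u   [implies-rule on 12 (branches; this branch)]
15. not Box (not a implies b), v   [neg-Box-rule on 7: fresh world v, uRv]
16. Dia a implies Box (not a implies b), v   [Box-rule on 4 via uRv]
17. Dia a, v   [Box-rule on 6 via uRv]
18. not a implies b, v   [Box-rule on 11 via uRv]
19. not Dia a, v   [implies-rule on 16 (branches; this branch)]
20. not a, v   [neg-Dia-rule on 19 via vRv]
21. b, v   [implies-rule on 18 (branches; this branch)]
22. a, w   [Dia-rule on 9: fresh world w, uRw]
23. Dia a implies Box (not a implies b), w   [Box-rule on 4 via uRw]
24. Dia a, w   [Box-rule on 6 via uRw]
25. not a implies b, w   [Box-rule on 11 via uRw]
26. Box (not a implies b), w   [implies-rule on 23 (branches; this branch)]
27. b, w   [implies-rule on 25 (branches; this branch)]
28. not (not a implies b), x   [neg-Box-rule on 15: fresh world x, vRx]
29. not a, x   [neg-implies-rule on 28]
30. not b, x   [neg-implies-rule on 28]
31. a, y   [Dia-rule on 17: fresh world y, vRy]
32. not a, y   [neg-Dia-rule on 19 via vRy]
Accessibility: uRu, uRv, uRw, vRv, vRx, vRy, wRw, xRx, yRy
Branch closes: a and not a both at y.
All branches of the negation close; one closing branch shown above.

Valid in T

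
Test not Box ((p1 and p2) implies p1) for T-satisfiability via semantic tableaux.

Unsatisfiable

1. not Box ((p1 and p2) implies p1), w0
2. not ((p1 and p2) implies p1), w1
3. p1 and p2, w1
4. not p1, w1
5. p1, w1
6. p2, w1
Accessibility: w0Rw0, w0Rw1, w1Rw1
Branch closes: p1 and not p1 both at w1.
(One branch shown.) All branches close.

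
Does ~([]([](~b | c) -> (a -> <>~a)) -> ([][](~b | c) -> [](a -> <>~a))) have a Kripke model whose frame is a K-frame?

Unsatisfiable

1. ~([]([](~b | c) -> (a -> <>~a)) -> ([][](~b | c) -> [](a -> <>~a))), u
2. []([](~b | c) -> (a -> <>~a)), u   [~->-rule on 1]
3. ~([][](~b | c) -> [](a -> <>~a)), u   [~->-rule on 1]
4. [][](~b | c), u   [~->-rule on 3]
5. ~[](a -> <>~a), u   [~->-rule on 3]
6. ~(a -> <>~a), v   [~[]-rule on 5: fresh world v, uRv]
7. a, v   [~->-rule on 6]
8. ~<>~a, v   [~->-rule on 6]
9. [](~b | c) -> (a -> <>~a), v   [[]-rule on 2 via uRv]
10. [](~b | c), v   [[]-rule on 4 via uRv]
11. ~[](~b | c), v   [->-rule on 9 (branches; this branch)]
12. ~(~b | c), w   [~[]-rule on 11: fresh world w, vRw]
13. b, w   [~|-rule on 12]
14. ~c, w   [~|-rule on 12]
15. a, w   [~<>-rule on 8 via vRw]
16. ~b | c, w   [[]-rule on 10 via vRw]
17. c, w   [|-rule on 16 (branches; this branch)]
Accessibility: uRv, vRw
Branch closes: c and ~c both at w.
Every branch closes; the branch above is one of them.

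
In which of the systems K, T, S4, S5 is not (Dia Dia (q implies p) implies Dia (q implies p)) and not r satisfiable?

T-tableau for the formula:
1. not (Dia Dia (q implies p) implies Dia (q implies p)) and not r, w0
2. not (Dia Dia (q implies p) implies Dia (q implies p)), w0
3. not r, w0
4. Dia Dia (q implies p), w0
5. not Dia (q implies p), w0
6. not (q implies p), w0
7. q, w0
8. not p, w0
9. Dia (q implies p), w1
10. not (q implies p), w1
11. q, w1
12. not p, w1
13. q implies p, w2
14. p, w2
Accessibility: w0Rw0, w0Rw1, w1Rw1, w1Rw2, w2Rw2
Complete open branch: satisfiable in T, hence also in K (this T-model is also a K-model).
S4-tableau for the formula:
1. not (Dia Dia (q implies p) implies Dia (q implies p)) and not r, w0
2. not (Dia Dia (q implies p) implies Dia (q implies p)), w0
3. not r, w0
4. Dia Dia (q implies p), w0
5. not Dia (q implies p), w0
6. not (q implies p), w0
7. q, w0
8. not p, w0
9. Dia (q implies p), w1
10. not (q implies p), w1
11. q, w1
12. not p, w1
13. q implies p, w2
14. not (q implies p), w2
15. q, w2
16. not p, w2
17. p, w2
Accessibility: w0Rw0, w0Rw1, w0Rw2, w1Rw1, w1Rw2, w2Rw2
Branch closes: p and not p both at w2.
Every branch closes (one shown): unsatisfiable in S4, hence also in S5 (every S5-frame is an S4-frame).

K, T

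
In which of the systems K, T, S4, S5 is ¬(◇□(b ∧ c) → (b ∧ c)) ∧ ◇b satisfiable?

K, T, S4

S5-tableau for the formula:
1. ¬(◇□(b ∧ c) → (b ∧ c)) ∧ ◇b, w0
2. ¬(◇□(b ∧ c) → (b ∧ c)), w0
3. ◇b, w0
4. ◇□(b ∧ c), w0
5. ¬(b ∧ c), w0
6. ¬c, w0
7. b, w1
8. □(b ∧ c), w2
9. b ∧ c, w0
10. b, w0
11. c, w0
Accessibility: w0Rw0, w0Rw1, w0Rw2, w1Rw0, w1Rw1, w1Rw2, w2Rw0, w2Rw1, w2Rw2
Branch closes: c and ¬c both at w0.
Every branch closes (one shown): unsatisfiable in S5.
S4-tableau for the formula:
1. ¬(◇□(b ∧ c) → (b ∧ c)) ∧ ◇b, w0
2. ¬(◇□(b ∧ c) → (b ∧ c)), w0
3. ◇b, w0
4. ◇□(b ∧ c), w0
5. ¬(b ∧ c), w0
6. ¬c, w0
7. b, w1
8. □(b ∧ c), w2
9. b ∧ c, w2
10. b, w2
11. c, w2
Accessibility: w0Rw0, w0Rw1, w0Rw2, w1Rw1, w2Rw2
Complete open branch: satisfiable in S4, hence also in K, T (this S4-model is also a K-model and a T-model).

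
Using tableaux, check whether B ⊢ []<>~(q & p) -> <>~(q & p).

Tableau for the negation ~([]<>~(q & p) -> <>~(q & p)):
1. ~([]<>~(q & p) -> <>~(q & p)), 0
2. []<>~(q & p), 0
3. ~<>~(q & p), 0
4. <>~(q & p), 0
5. q & p, 0
6. q, 0
7. p, 0
8. ~(q & p), 1
9. <>~(q & p), 1
10. q & p, 1
11. q, 1
12. p, 1
13. ~p, 1
Accessibility: 0R0, 0R1, 1R0, 1R1
Branch closes: p and ~p both at 1.
All branches of the negation close; one closing branch shown above.

Valid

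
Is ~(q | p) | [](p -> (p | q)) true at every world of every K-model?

Tableau for the negation ~(~(q | p) | [](p -> (p | q))):
1. ~(~(q | p) | [](p -> (p | q))), u
2. q | p, u
3. ~[](p -> (p | q)), u
4. p, u
5. ~(p -> (p | q)), v
6. p, v
7. ~(p | q), v
8. ~p, v
9. ~q, v
Accessibility: uRv
Branch closes: p and ~p both at v.
Every branch of the negation's tableau closes; the branch above is one of them.

Valid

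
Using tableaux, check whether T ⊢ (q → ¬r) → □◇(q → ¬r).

No, not valid

Tableau for the negation ¬((q → ¬r) → □◇(q → ¬r)):
1. ¬((q → ¬r) → □◇(q → ¬r)), 0
2. q → ¬r, 0
3. ¬□◇(q → ¬r), 0
4. ¬r, 0
5. ¬◇(q → ¬r), 1
6. ¬(q → ¬r), 1
7. q, 1
8. r, 1
Accessibility: 0R0, 0R1, 1R1
The negation has an open branch (countermodel exists).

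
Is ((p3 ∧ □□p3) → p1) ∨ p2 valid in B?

Tableau for the negation ¬(((p3 ∧ □□p3) → p1) ∨ p2):
1. ¬(((p3 ∧ □□p3) → p1) ∨ p2), 0
2. ¬((p3 ∧ □□p3) → p1), 0
3. ¬p2, 0
4. p3 ∧ □□p3, 0
5. ¬p1, 0
6. p3, 0
7. □□p3, 0
8. □p3, 0
Accessibility: 0R0
The negation has an open branch (countermodel exists).

Invalid (countermodel exists)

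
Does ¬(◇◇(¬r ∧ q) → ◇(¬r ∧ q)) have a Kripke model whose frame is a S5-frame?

No, unsatisfiable

1. ¬(◇◇(¬r ∧ q) → ◇(¬r ∧ q)), w0
2. ◇◇(¬r ∧ q), w0
3. ¬◇(¬r ∧ q), w0
4. ¬(¬r ∧ q), w0
5. ¬q, w0
6. ◇(¬r ∧ q), w1
7. ¬(¬r ∧ q), w1
8. ¬q, w1
9. ¬r ∧ q, w2
10. ¬r, w2
11. q, w2
12. ¬(¬r ∧ q), w2
13. ¬q, w2
Accessibility: w0Rw0, w0Rw1, w0Rw2, w1Rw0, w1Rw1, w1Rw2, w2Rw0, w2Rw1, w2Rw2
Branch closes: q and ¬q both at w2.
(One branch shown.) All branches close.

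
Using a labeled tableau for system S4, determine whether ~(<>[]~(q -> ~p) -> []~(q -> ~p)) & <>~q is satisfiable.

Yes, satisfiable

1. ~(<>[]~(q -> ~p) -> []~(q -> ~p)) & <>~q, u
2. ~(<>[]~(q -> ~p) -> []~(q -> ~p)), u   [&-rule on 1]
3. <>~q, u   [&-rule on 1]
4. <>[]~(q -> ~p), u   [~->-rule on 2]
5. ~[]~(q -> ~p), u   [~->-rule on 2]
6. ~q, v   [<>-rule on 3: fresh world v, uRv]
7. []~(q -> ~p), w   [<>-rule on 4: fresh world w, uRw]
8. ~(q -> ~p), w   [[]-rule on 7 via wRw]
9. q, w   [~->-rule on 8]
10. p, w   [~->-rule on 8]
11. q -> ~p, x   [~[]-rule on 5: fresh world x, uRx]
12. ~p, x   [->-rule on 11 (branches; this branch)]
Accessibility: uRu, uRv, uRw, uRx, vRv, wRw, xRx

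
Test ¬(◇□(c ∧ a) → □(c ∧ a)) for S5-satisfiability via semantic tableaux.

1. ¬(◇□(c ∧ a) → □(c ∧ a)), u
2. ◇□(c ∧ a), u   [¬→-rule on 1]
3. ¬□(c ∧ a), u   [¬→-rule on 1]
4. □(c ∧ a), v   [◇-rule on 2: fresh world v, uRv]
5. c ∧ a, u   [□-rule on 4 via vRu]
6. c, u   [∧-rule on 5]
7. a, u   [∧-rule on 5]
8. c ∧ a, v   [□-rule on 4 via vRv]
9. c, v   [∧-rule on 8]
10. a, v   [∧-rule on 8]
11. ¬(c ∧ a), w   [¬□-rule on 3: fresh world w, uRw]
12. c ∧ a, w   [□-rule on 4 via vRw]
13. c, w   [∧-rule on 12]
14. a, w   [∧-rule on 12]
15. ¬a, w   [¬∧-rule on 11 (branches; this branch)]
Accessibility: uRu, uRv, uRw, vRu, vRv, vRw, wRu, wRv, wRw
Branch closes: a and ¬a both at w.
Every branch closes; the branch above is one of them.

Unsatisfiable (every branch closes)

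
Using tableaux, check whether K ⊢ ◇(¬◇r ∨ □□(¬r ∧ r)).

Tableau for the negation ¬◇(¬◇r ∨ □□(¬r ∧ r)):
1. ¬◇(¬◇r ∨ □□(¬r ∧ r)), u
The negation has an open branch (countermodel exists).

Not valid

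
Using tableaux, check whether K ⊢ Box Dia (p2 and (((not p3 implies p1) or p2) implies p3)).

Tableau for the negation not Box Dia (p2 and (((not p3 implies p1) or p2) implies p3)):
1. not Box Dia (p2 and (((not p3 implies p1) or p2) implies p3)), w0
2. not Dia (p2 and (((not p3 implies p1) or p2) implies p3)), w1
Accessibility: w0Rw1
The negation has an open branch (countermodel exists).

Not valid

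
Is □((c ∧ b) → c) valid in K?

Valid in K

Tableau for the negation ¬□((c ∧ b) → c):
1. ¬□((c ∧ b) → c), w0
2. ¬((c ∧ b) → c), w1
3. c ∧ b, w1
4. ¬c, w1
5. c, w1
6. b, w1
Accessibility: w0Rw1
Branch closes: c and ¬c both at w1.
Every branch of the negation's tableau closes; the branch above is one of them.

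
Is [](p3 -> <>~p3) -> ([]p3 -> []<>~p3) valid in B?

Valid

Tableau for the negation ~([](p3 -> <>~p3) -> ([]p3 -> []<>~p3)):
1. ~([](p3 -> <>~p3) -> ([]p3 -> []<>~p3)), 0
2. [](p3 -> <>~p3), 0
3. ~([]p3 -> []<>~p3), 0
4. []p3, 0
5. ~[]<>~p3, 0
6. p3 -> <>~p3, 0
7. p3, 0
8. <>~p3, 0
9. ~<>~p3, 1
10. p3 -> <>~p3, 1
11. p3, 1
12. <>~p3, 1
13. ~p3, 2
14. p3 -> <>~p3, 2
15. p3, 2
Accessibility: 0R0, 0R1, 0R2, 1R0, 1R1, 2R0, 2R2
Branch closes: p3 and ~p3 both at 2.
Every branch of the negation's tableau closes; the branch above is one of them.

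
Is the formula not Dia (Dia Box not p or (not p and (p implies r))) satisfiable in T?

Satisfiable

1. not Dia (Dia Box not p or (not p and (p implies r))), u
2. not (Dia Box not p or (not p and (p implies r))), u   [neg-Dia-rule on 1 via uRu]
3. not Dia Box not p, u   [neg-or-rule on 2]
4. not (not p and (p implies r)), u   [neg-or-rule on 2]
5. not Box not p, u   [neg-Dia-rule on 3 via uRu]
6. not (p implies r), u   [neg-and-rule on 4 (branches; this branch)]
7. p, u   [neg-implies-rule on 6]
8. not r, u   [neg-implies-rule on 6]
9. p, v   [neg-Box-rule on 5: fresh world v, uRv]
10. not (Dia Box not p or (not p and (p implies r))), v   [neg-Dia-rule on 1 via uRv]
11. not Dia Box not p, v   [neg-or-rule on 10]
12. not (not p and (p implies r)), v   [neg-or-rule on 10]
13. not Box not p, v   [neg-Dia-rule on 3 via uRv]
14. not (p implies r), v   [neg-and-rule on 12 (branches; this branch)]
15. not r, v   [neg-implies-rule on 14]
16. p, w   [neg-Box-rule on 13: fresh world w, vRw]
17. not Box not p, w   [neg-Dia-rule on 11 via vRw]
18. p, x   [neg-Box-rule on 17: fresh world x, wRx]
Accessibility: uRu, uRv, vRv, vRw, wRw, wRx, xRx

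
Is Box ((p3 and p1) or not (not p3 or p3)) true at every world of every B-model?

Tableau for the negation not Box ((p3 and p1) or not (not p3 or p3)):
1. not Box ((p3 and p1) or not (not p3 or p3)), u
2. not ((p3 and p1) or not (not p3 or p3)), v
3. not (p3 and p1), v
4. not p3 or p3, v
5. not p1, v
6. p3, v
Accessibility: uRu, uRv, vRu, vRv
The negation has an open branch (countermodel exists).

Invalid (countermodel exists)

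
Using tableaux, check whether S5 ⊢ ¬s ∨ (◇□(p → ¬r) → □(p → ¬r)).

Tableau for the negation ¬(¬s ∨ (◇□(p → ¬r) → □(p → ¬r))):
1. ¬(¬s ∨ (◇□(p → ¬r) → □(p → ¬r))), u
2. s, u
3. ¬(◇□(p → ¬r) → □(p → ¬r)), u
4. ◇□(p → ¬r), u
5. ¬□(p → ¬r), u
6. □(p → ¬r), v
7. p → ¬r, u
8. p → ¬r, v
9. ¬r, u
10. ¬r, v
11. ¬(p → ¬r), w
12. p, w
13. r, w
14. p → ¬r, w
15. ¬r, w
Accessibility: uRu, uRv, uRw, vRu, vRv, vRw, wRu, wRv, wRw
Branch closes: r and ¬r both at w.
All branches of the negation close; one closing branch shown above.

Yes, valid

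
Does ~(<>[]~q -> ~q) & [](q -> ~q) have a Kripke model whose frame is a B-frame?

Unsatisfiable (every branch closes)

1. ~(<>[]~q -> ~q) & [](q -> ~q), 0
2. ~(<>[]~q -> ~q), 0
3. [](q -> ~q), 0
4. <>[]~q, 0
5. q, 0
6. q -> ~q, 0
7. ~q, 0
Accessibility: 0R0
Branch closes: q and ~q both at 0.
All branches of the tableau close; one closing branch shown above.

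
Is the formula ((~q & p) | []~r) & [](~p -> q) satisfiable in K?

Yes, satisfiable

1. ((~q & p) | []~r) & [](~p -> q), u
2. (~q & p) | []~r, u   [&-rule on 1]
3. [](~p -> q), u   [&-rule on 1]
4. []~r, u   [|-rule on 2 (branches; this branch)]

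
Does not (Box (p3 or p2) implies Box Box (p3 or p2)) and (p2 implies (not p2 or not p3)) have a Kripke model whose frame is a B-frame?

Yes, satisfiable

1. not (Box (p3 or p2) implies Box Box (p3 or p2)) and (p2 implies (not p2 or not p3)), u
2. not (Box (p3 or p2) implies Box Box (p3 or p2)), u
3. p2 implies (not p2 or not p3), u
4. Box (p3 or p2), u
5. not Box Box (p3 or p2), u
6. p3 or p2, u
7. not p2 or not p3, u
8. p2, u
9. not p3, u
10. not Box (p3 or p2), v
11. p3 or p2, v
12. p2, v
13. not (p3 or p2), w
14. not p3, w
15. not p2, w
Accessibility: uRu, uRv, vRu, vRv, vRw, wRv, wRw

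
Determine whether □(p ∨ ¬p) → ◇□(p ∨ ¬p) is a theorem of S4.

Valid

Tableau for the negation ¬(□(p ∨ ¬p) → ◇□(p ∨ ¬p)):
1. ¬(□(p ∨ ¬p) → ◇□(p ∨ ¬p)), 0
2. □(p ∨ ¬p), 0
3. ¬◇□(p ∨ ¬p), 0
4. p ∨ ¬p, 0
5. ¬□(p ∨ ¬p), 0
6. ¬p, 0
7. ¬(p ∨ ¬p), 1
8. ¬p, 1
9. p, 1
Accessibility: 0R0, 0R1, 1R1
Branch closes: p and ¬p both at 1.
Every branch of the negation's tableau closes; the branch above is one of them.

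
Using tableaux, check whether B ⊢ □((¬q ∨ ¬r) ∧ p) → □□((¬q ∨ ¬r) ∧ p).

Invalid (countermodel exists)

Tableau for the negation ¬(□((¬q ∨ ¬r) ∧ p) → □□((¬q ∨ ¬r) ∧ p)):
1. ¬(□((¬q ∨ ¬r) ∧ p) → □□((¬q ∨ ¬r) ∧ p)), 0
2. □((¬q ∨ ¬r) ∧ p), 0
3. ¬□□((¬q ∨ ¬r) ∧ p), 0
4. (¬q ∨ ¬r) ∧ p, 0
5. ¬q ∨ ¬r, 0
6. p, 0
7. ¬r, 0
8. ¬□((¬q ∨ ¬r) ∧ p), 1
9. (¬q ∨ ¬r) ∧ p, 1
10. ¬q ∨ ¬r, 1
11. p, 1
12. ¬r, 1
13. ¬((¬q ∨ ¬r) ∧ p), 2
14. ¬p, 2
Accessibility: 0R0, 0R1, 1R0, 1R1, 1R2, 2R1, 2R2
The negation has an open branch (countermodel exists).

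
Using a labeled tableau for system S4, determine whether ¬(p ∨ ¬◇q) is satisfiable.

1. ¬(p ∨ ¬◇q), w0
2. ¬p, w0
3. ◇q, w0
4. q, w1
Accessibility: w0Rw0, w0Rw1, w1Rw1

Satisfiable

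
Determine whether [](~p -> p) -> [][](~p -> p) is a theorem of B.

Tableau for the negation ~([](~p -> p) -> [][](~p -> p)):
1. ~([](~p -> p) -> [][](~p -> p)), u
2. [](~p -> p), u
3. ~[][](~p -> p), u
4. ~p -> p, u
5. p, u
6. ~[](~p -> p), v
7. ~p -> p, v
8. p, v
9. ~(~p -> p), w
10. ~p, w
Accessibility: uRu, uRv, vRu, vRv, vRw, wRv, wRw
The negation has an open branch (countermodel exists).

No, not valid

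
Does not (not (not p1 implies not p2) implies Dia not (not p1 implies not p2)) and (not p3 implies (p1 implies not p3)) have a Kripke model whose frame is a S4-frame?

Unsatisfiable (every branch closes)

1. not (not (not p1 implies not p2) implies Dia not (not p1 implies not p2)) and (not p3 implies (p1 implies not p3)), u
2. not (not (not p1 implies not p2) implies Dia not (not p1 implies not p2)), u
3. not p3 implies (p1 implies not p3), u
4. not (not p1 implies not p2), u
5. not Dia not (not p1 implies not p2), u
6. not p1, u
7. p2, u
8. not p1 implies not p2, u
9. p1 implies not p3, u
10. not p2, u
Accessibility: uRu
Branch closes: p2 and not p2 both at u.
(One branch shown.) All branches close.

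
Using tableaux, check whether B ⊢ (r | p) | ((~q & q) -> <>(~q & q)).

Valid in B

Tableau for the negation ~((r | p) | ((~q & q) -> <>(~q & q))):
1. ~((r | p) | ((~q & q) -> <>(~q & q))), u
2. ~(r | p), u
3. ~((~q & q) -> <>(~q & q)), u
4. ~r, u
5. ~p, u
6. ~q & q, u
7. ~<>(~q & q), u
8. ~q, u
9. q, u
Accessibility: uRu
Branch closes: q and ~q both at u.
Every branch of the negation's tableau closes; the branch above is one of them.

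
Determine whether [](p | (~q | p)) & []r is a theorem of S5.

Invalid (countermodel exists)

Tableau for the negation ~([](p | (~q | p)) & []r):
1. ~([](p | (~q | p)) & []r), u
2. ~[]r, u
3. ~r, v
Accessibility: uRu, uRv, vRu, vRv
The negation has an open branch (countermodel exists).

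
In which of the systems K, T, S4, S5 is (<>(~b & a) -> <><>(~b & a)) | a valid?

T-tableau for the negation ~((<>(~b & a) -> <><>(~b & a)) | a):
1. ~((<>(~b & a) -> <><>(~b & a)) | a), w0
2. ~(<>(~b & a) -> <><>(~b & a)), w0
3. ~a, w0
4. <>(~b & a), w0
5. ~<><>(~b & a), w0
6. ~<>(~b & a), w0
7. ~(~b & a), w0
8. ~b & a, w1
9. ~b, w1
10. a, w1
11. ~<>(~b & a), w1
12. ~(~b & a), w1
13. ~a, w1
Accessibility: w0Rw0, w0Rw1, w1Rw1
Branch closes: a and ~a both at w1.
Every branch closes (one shown): valid in T, hence also in S4, S5 (every theorem of T is a theorem of S4 and S5).
K-tableau for the negation ~((<>(~b & a) -> <><>(~b & a)) | a):
1. ~((<>(~b & a) -> <><>(~b & a)) | a), w0
2. ~(<>(~b & a) -> <><>(~b & a)), w0
3. ~a, w0
4. <>(~b & a), w0
5. ~<><>(~b & a), w0
6. ~b & a, w1
7. ~b, w1
8. a, w1
9. ~<>(~b & a), w1
Accessibility: w0Rw1
Complete open branch: countermodel on a K-frame, so not valid in K.

T, S4, S5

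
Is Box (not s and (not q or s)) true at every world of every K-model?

Tableau for the negation not Box (not s and (not q or s)):
1. not Box (not s and (not q or s)), u
2. not (not s and (not q or s)), v   [neg-Box-rule on 1: fresh world v, uRv]
3. not (not q or s), v   [neg-and-rule on 2 (branches; this branch)]
4. q, v   [neg-or-rule on 3]
5. not s, v   [neg-or-rule on 3]
Accessibility: uRv
The negation has an open branch (countermodel exists).

Invalid (countermodel exists)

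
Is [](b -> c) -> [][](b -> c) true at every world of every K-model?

Tableau for the negation ~([](b -> c) -> [][](b -> c)):
1. ~([](b -> c) -> [][](b -> c)), w0
2. [](b -> c), w0
3. ~[][](b -> c), w0
4. ~[](b -> c), w1
5. b -> c, w1
6. c, w1
7. ~(b -> c), w2
8. b, w2
9. ~c, w2
Accessibility: w0Rw1, w1Rw2
The negation has an open branch (countermodel exists).

No, not valid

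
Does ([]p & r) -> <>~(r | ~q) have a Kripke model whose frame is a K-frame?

1. ([]p & r) -> <>~(r | ~q), w0
2. <>~(r | ~q), w0
3. ~(r | ~q), w1
4. ~r, w1
5. q, w1
Accessibility: w0Rw1

Satisfiable (open branch found)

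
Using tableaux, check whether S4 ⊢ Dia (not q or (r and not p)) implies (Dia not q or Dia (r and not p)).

Valid

Tableau for the negation not (Dia (not q or (r and not p)) implies (Dia not q or Dia (r and not p))):
1. not (Dia (not q or (r and not p)) implies (Dia not q or Dia (r and not p))), 0
2. Dia (not q or (r and not p)), 0   [neg-implies-rule on 1]
3. not (Dia not q or Dia (r and not p)), 0   [neg-implies-rule on 1]
4. not Dia not q, 0   [neg-or-rule on 3]
5. not Dia (r and not p), 0   [neg-or-rule on 3]
6. q, 0   [neg-Dia-rule on 4 via 0R0]
7. not (r and not p), 0   [neg-Dia-rule on 5 via 0R0]
8. p, 0   [neg-and-rule on 7 (branches; this branch)]
9. not q or (r and not p), 1   [Dia-rule on 2: fresh world 1, 0R1]
10. q, 1   [neg-Dia-rule on 4 via 0R1]
11. not (r and not p), 1   [neg-Dia-rule on 5 via 0R1]
12. r and not p, 1   [or-rule on 9 (branches; this branch)]
13. r, 1   [and-rule on 12]
14. not p, 1   [and-rule on 12]
15. p, 1   [neg-and-rule on 11 (branches; this branch)]
Accessibility: 0R0, 0R1, 1R1
Branch closes: p and not p both at 1.
All branches of the negation close; one closing branch shown above.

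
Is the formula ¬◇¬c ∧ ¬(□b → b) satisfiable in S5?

1. ¬◇¬c ∧ ¬(□b → b), u
2. ¬◇¬c, u
3. ¬(□b → b), u
4. □b, u
5. ¬b, u
6. c, u
7. b, u
Accessibility: uRu
Branch closes: b and ¬b both at u.
(One branch shown.) All branches close.

No, unsatisfiable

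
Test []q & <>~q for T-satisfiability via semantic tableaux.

No, unsatisfiable

1. []q & <>~q, w0
2. []q, w0
3. <>~q, w0
4. q, w0
5. ~q, w1
6. q, w1
Accessibility: w0Rw0, w0Rw1, w1Rw1
Branch closes: q and ~q both at w1.
Every branch closes; the branch above is one of them.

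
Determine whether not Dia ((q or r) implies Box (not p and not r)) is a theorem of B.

Tableau for the negation Dia ((q or r) implies Box (not p and not r)):
1. Dia ((q or r) implies Box (not p and not r)), 0
2. (q or r) implies Box (not p and not r), 1
3. Box (not p and not r), 1
4. not p and not r, 0
5. not p, 0
6. not r, 0
7. not p and not r, 1
8. not p, 1
9. not r, 1
Accessibility: 0R0, 0R1, 1R0, 1R1
The negation has an open branch (countermodel exists).

Not valid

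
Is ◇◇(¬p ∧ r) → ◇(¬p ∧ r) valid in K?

No, not valid

Tableau for the negation ¬(◇◇(¬p ∧ r) → ◇(¬p ∧ r)):
1. ¬(◇◇(¬p ∧ r) → ◇(¬p ∧ r)), u
2. ◇◇(¬p ∧ r), u
3. ¬◇(¬p ∧ r), u
4. ◇(¬p ∧ r), v
5. ¬(¬p ∧ r), v
6. ¬r, v
7. ¬p ∧ r, w
8. ¬p, w
9. r, w
Accessibility: uRv, vRw
The negation has an open branch (countermodel exists).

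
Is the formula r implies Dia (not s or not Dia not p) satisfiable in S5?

Yes, satisfiable

1. r implies Dia (not s or not Dia not p), u
2. Dia (not s or not Dia not p), u   [implies-rule on 1 (branches; this branch)]
3. not s or not Dia not p, v   [Dia-rule on 2: fresh world v, uRv]
4. not Dia not p, v   [or-rule on 3 (branches; this branch)]
5. p, u   [neg-Dia-rule on 4 via vRu]
6. p, v   [neg-Dia-rule on 4 via vRv]
Accessibility: uRu, uRv, vRu, vRv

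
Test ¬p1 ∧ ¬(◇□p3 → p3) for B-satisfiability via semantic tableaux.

Unsatisfiable (every branch closes)

1. ¬p1 ∧ ¬(◇□p3 → p3), u
2. ¬p1, u
3. ¬(◇□p3 → p3), u
4. ◇□p3, u
5. ¬p3, u
6. □p3, v
7. p3, u
Accessibility: uRu, uRv, vRu, vRv
Branch closes: p3 and ¬p3 both at u.
Every branch closes; the branch above is one of them.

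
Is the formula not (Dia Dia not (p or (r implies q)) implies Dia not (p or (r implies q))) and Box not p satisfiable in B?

Satisfiable (open branch found)

1. not (Dia Dia not (p or (r implies q)) implies Dia not (p or (r implies q))) and Box not p, w0
2. not (Dia Dia not (p or (r implies q)) implies Dia not (p or (r implies q))), w0
3. Box not p, w0
4. Dia Dia not (p or (r implies q)), w0
5. not Dia not (p or (r implies q)), w0
6. not p, w0
7. p or (r implies q), w0
8. r implies q, w0
9. q, w0
10. Dia not (p or (r implies q)), w1
11. not p, w1
12. p or (r implies q), w1
13. r implies q, w1
14. q, w1
15. not (p or (r implies q)), w2
16. not p, w2
17. not (r implies q), w2
18. r, w2
19. not q, w2
Accessibility: w0Rw0, w0Rw1, w1Rw0, w1Rw1, w1Rw2, w2Rw1, w2Rw2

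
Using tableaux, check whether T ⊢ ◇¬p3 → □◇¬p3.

Tableau for the negation ¬(◇¬p3 → □◇¬p3):
1. ¬(◇¬p3 → □◇¬p3), 0
2. ◇¬p3, 0
3. ¬□◇¬p3, 0
4. ¬p3, 1
5. ¬◇¬p3, 2
6. p3, 2
Accessibility: 0R0, 0R1, 0R2, 1R1, 2R2
The negation has an open branch (countermodel exists).

No, not valid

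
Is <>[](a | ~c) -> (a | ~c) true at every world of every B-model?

Tableau for the negation ~(<>[](a | ~c) -> (a | ~c)):
1. ~(<>[](a | ~c) -> (a | ~c)), u
2. <>[](a | ~c), u
3. ~(a | ~c), u
4. ~a, u
5. c, u
6. [](a | ~c), v
7. a | ~c, u
8. a | ~c, v
9. ~c, u
Accessibility: uRu, uRv, vRu, vRv
Branch closes: c and ~c both at u.
Every branch of the negation's tableau closes; the branch above is one of them.

Yes, valid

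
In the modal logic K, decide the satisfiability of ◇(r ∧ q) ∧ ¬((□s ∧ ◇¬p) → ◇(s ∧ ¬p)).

1. ◇(r ∧ q) ∧ ¬((□s ∧ ◇¬p) → ◇(s ∧ ¬p)), u
2. ◇(r ∧ q), u
3. ¬((□s ∧ ◇¬p) → ◇(s ∧ ¬p)), u
4. □s ∧ ◇¬p, u
5. ¬◇(s ∧ ¬p), u
6. □s, u
7. ◇¬p, u
8. r ∧ q, v
9. r, v
10. q, v
11. ¬(s ∧ ¬p), v
12. s, v
13. p, v
14. ¬p, w
15. ¬(s ∧ ¬p), w
16. s, w
17. p, w
Accessibility: uRv, uRw
Branch closes: p and ¬p both at w.
All branches of the tableau close; one closing branch shown above.

Unsatisfiable (every branch closes)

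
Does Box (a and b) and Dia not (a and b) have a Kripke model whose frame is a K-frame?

1. Box (a and b) and Dia not (a and b), 0
2. Box (a and b), 0
3. Dia not (a and b), 0
4. not (a and b), 1
5. a and b, 1
6. a, 1
7. b, 1
8. not b, 1
Accessibility: 0R1
Branch closes: b and not b both at 1.
Every branch closes; the branch above is one of them.

Unsatisfiable (every branch closes)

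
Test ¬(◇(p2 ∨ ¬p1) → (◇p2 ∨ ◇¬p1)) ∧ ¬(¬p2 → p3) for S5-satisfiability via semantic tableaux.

Unsatisfiable (every branch closes)

1. ¬(◇(p2 ∨ ¬p1) → (◇p2 ∨ ◇¬p1)) ∧ ¬(¬p2 → p3), 0
2. ¬(◇(p2 ∨ ¬p1) → (◇p2 ∨ ◇¬p1)), 0
3. ¬(¬p2 → p3), 0
4. ◇(p2 ∨ ¬p1), 0
5. ¬(◇p2 ∨ ◇¬p1), 0
6. ¬p2, 0
7. ¬p3, 0
8. ¬◇p2, 0
9. ¬◇¬p1, 0
10. p1, 0
11. p2 ∨ ¬p1, 1
12. ¬p2, 1
13. p1, 1
14. ¬p1, 1
Accessibility: 0R0, 0R1, 1R0, 1R1
Branch closes: p1 and ¬p1 both at 1.
All branches of the tableau close; one closing branch shown above.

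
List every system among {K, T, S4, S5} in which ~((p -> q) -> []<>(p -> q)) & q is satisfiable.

K, T, S4

S4-tableau for the formula:
1. ~((p -> q) -> []<>(p -> q)) & q, w0
2. ~((p -> q) -> []<>(p -> q)), w0   [&-rule on 1]
3. q, w0   [&-rule on 1]
4. p -> q, w0   [~->-rule on 2]
5. ~[]<>(p -> q), w0   [~->-rule on 2]
6. ~<>(p -> q), w1   [~[]-rule on 5: fresh world w1, w0Rw1]
7. ~(p -> q), w1   [~<>-rule on 6 via w1Rw1]
8. p, w1   [~->-rule on 7]
9. ~q, w1   [~->-rule on 7]
Accessibility: w0Rw0, w0Rw1, w1Rw1
Complete open branch: satisfiable in S4, hence also in K, T (this S4-model is also a K-model and a T-model).
S5-tableau for the formula:
1. ~((p -> q) -> []<>(p -> q)) & q, w0
2. ~((p -> q) -> []<>(p -> q)), w0   [&-rule on 1]
3. q, w0   [&-rule on 1]
4. p -> q, w0   [~->-rule on 2]
5. ~[]<>(p -> q), w0   [~->-rule on 2]
6. ~<>(p -> q), w1   [~[]-rule on 5: fresh world w1, w0Rw1]
7. ~(p -> q), w0   [~<>-rule on 6 via w1Rw0]
8. p, w0   [~->-rule on 7]
9. ~q, w0   [~->-rule on 7]
Accessibility: w0Rw0, w0Rw1, w1Rw0, w1Rw1
Branch closes: q and ~q both at w0.
Every branch closes (one shown): unsatisfiable in S5.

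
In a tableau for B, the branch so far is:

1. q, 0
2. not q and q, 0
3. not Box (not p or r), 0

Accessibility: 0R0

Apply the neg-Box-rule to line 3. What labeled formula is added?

a fresh world 1 with 0R1, and not (not p or r) at 1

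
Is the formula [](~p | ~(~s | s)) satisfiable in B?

1. [](~p | ~(~s | s)), w0
2. ~p | ~(~s | s), w0   [[]-rule on 1 via w0Rw0]
3. ~p, w0   [|-rule on 2 (branches; this branch)]
Accessibility: w0Rw0

Satisfiable (open branch found)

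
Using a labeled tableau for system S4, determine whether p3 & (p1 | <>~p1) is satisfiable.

1. p3 & (p1 | <>~p1), w0
2. p3, w0   [&-rule on 1]
3. p1 | <>~p1, w0   [&-rule on 1]
4. <>~p1, w0   [|-rule on 3 (branches; this branch)]
5. ~p1, w1   [<>-rule on 4: fresh world w1, w0Rw1]
Accessibility: w0Rw0, w0Rw1, w1Rw1

Satisfiable (open branch found)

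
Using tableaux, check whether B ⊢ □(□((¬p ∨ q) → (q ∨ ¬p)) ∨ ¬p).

Tableau for the negation ¬□(□((¬p ∨ q) → (q ∨ ¬p)) ∨ ¬p):
1. ¬□(□((¬p ∨ q) → (q ∨ ¬p)) ∨ ¬p), 0
2. ¬(□((¬p ∨ q) → (q ∨ ¬p)) ∨ ¬p), 1   [¬□-rule on 1: fresh world 1, 0R1]
3. ¬□((¬p ∨ q) → (q ∨ ¬p)), 1   [¬∨-rule on 2]
4. p, 1   [¬∨-rule on 2]
5. ¬((¬p ∨ q) → (q ∨ ¬p)), 2   [¬□-rule on 3: fresh world 2, 1R2]
6. ¬p ∨ q, 2   [¬→-rule on 5]
7. ¬(q ∨ ¬p), 2   [¬→-rule on 5]
8. ¬q, 2   [¬∨-rule on 7]
9. p, 2   [¬∨-rule on 7]
10. q, 2   [∨-rule on 6 (branches; this branch)]
Accessibility: 0R0, 0R1, 1R0, 1R1, 1R2, 2R1, 2R2
Branch closes: q and ¬q both at 2.
All branches of the negation close; one closing branch shown above.

Valid in B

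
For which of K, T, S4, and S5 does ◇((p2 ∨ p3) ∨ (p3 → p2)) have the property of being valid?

T-tableau for the negation ¬◇((p2 ∨ p3) ∨ (p3 → p2)):
1. ¬◇((p2 ∨ p3) ∨ (p3 → p2)), u
2. ¬((p2 ∨ p3) ∨ (p3 → p2)), u
3. ¬(p2 ∨ p3), u
4. ¬(p3 → p2), u
5. ¬p2, u
6. ¬p3, u
7. p3, u
Accessibility: uRu
Branch closes: p3 and ¬p3 both at u.
Every branch closes (one shown): valid in T, hence also in S4, S5 (every theorem of T is a theorem of S4 and S5).
K-tableau for the negation ¬◇((p2 ∨ p3) ∨ (p3 → p2)):
1. ¬◇((p2 ∨ p3) ∨ (p3 → p2)), u
Complete open branch: countermodel on a K-frame, so not valid in K.

T, S4, S5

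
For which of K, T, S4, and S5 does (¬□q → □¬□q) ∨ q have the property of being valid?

S5-tableau for the negation ¬((¬□q → □¬□q) ∨ q):
1. ¬((¬□q → □¬□q) ∨ q), u
2. ¬(¬□q → □¬□q), u
3. ¬q, u
4. ¬□q, u
5. ¬□¬□q, u
6. ¬q, v
7. □q, w
8. q, u
Accessibility: uRu, uRv, uRw, vRu, vRv, vRw, wRu, wRv, wRw
Branch closes: q and ¬q both at u.
Every branch closes (one shown): valid in S5.
S4-tableau for the negation ¬((¬□q → □¬□q) ∨ q):
1. ¬((¬□q → □¬□q) ∨ q), u
2. ¬(¬□q → □¬□q), u
3. ¬q, u
4. ¬□q, u
5. ¬□¬□q, u
6. ¬q, v
7. □q, w
8. q, w
Accessibility: uRu, uRv, uRw, vRv, wRw
Complete open branch: countermodel on an S4-frame, so not valid in S4, nor in K, T (the same frame is also a K-frame and a T-frame).

S5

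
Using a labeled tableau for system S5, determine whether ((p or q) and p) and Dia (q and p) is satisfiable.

1. ((p or q) and p) and Dia (q and p), u
2. (p or q) and p, u
3. Dia (q and p), u
4. p or q, u
5. p, u
6. q, u
7. q and p, v
8. q, v
9. p, v
Accessibility: uRu, uRv, vRu, vRv

Yes, satisfiable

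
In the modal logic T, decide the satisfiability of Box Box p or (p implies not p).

1. Box Box p or (p implies not p), 0
2. p implies not p, 0   [or-rule on 1 (branches; this branch)]
3. not p, 0   [implies-rule on 2 (branches; this branch)]
Accessibility: 0R0

Yes, satisfiable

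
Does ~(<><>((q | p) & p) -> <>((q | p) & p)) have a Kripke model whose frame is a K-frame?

1. ~(<><>((q | p) & p) -> <>((q | p) & p)), u
2. <><>((q | p) & p), u
3. ~<>((q | p) & p), u
4. <>((q | p) & p), v
5. ~((q | p) & p), v
6. ~p, v
7. (q | p) & p, w
8. q | p, w
9. p, w
Accessibility: uRv, vRw

Yes, satisfiable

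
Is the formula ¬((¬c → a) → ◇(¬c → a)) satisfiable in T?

Unsatisfiable

1. ¬((¬c → a) → ◇(¬c → a)), w0
2. ¬c → a, w0
3. ¬◇(¬c → a), w0
4. ¬(¬c → a), w0
5. ¬c, w0
6. ¬a, w0
7. a, w0
Accessibility: w0Rw0
Branch closes: a and ¬a both at w0.
(One branch shown.) All branches close.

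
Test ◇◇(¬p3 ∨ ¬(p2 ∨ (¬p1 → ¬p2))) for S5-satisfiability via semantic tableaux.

1. ◇◇(¬p3 ∨ ¬(p2 ∨ (¬p1 → ¬p2))), u
2. ◇(¬p3 ∨ ¬(p2 ∨ (¬p1 → ¬p2))), v
3. ¬p3 ∨ ¬(p2 ∨ (¬p1 → ¬p2)), w
4. ¬p3, w
Accessibility: uRu, uRv, uRw, vRu, vRv, vRw, wRu, wRv, wRw

Satisfiable (open branch found)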